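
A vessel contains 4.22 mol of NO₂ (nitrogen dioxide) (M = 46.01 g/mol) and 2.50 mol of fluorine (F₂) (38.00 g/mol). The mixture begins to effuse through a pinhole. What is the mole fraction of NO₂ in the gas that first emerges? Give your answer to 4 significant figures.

The effusion rate of species i is ∝ p_i/√M_i ∝ n_i/√M_i.
So x_NO₂ in the escaping gas = (n_NO₂/√M_NO₂) / Σ(n_i/√M_i)
= (4.22/√46.01) / (4.22/√46.01 + 2.50/√38.00) = 0.6221/(0.6221 + 0.4056) = 0.6054.

0.6054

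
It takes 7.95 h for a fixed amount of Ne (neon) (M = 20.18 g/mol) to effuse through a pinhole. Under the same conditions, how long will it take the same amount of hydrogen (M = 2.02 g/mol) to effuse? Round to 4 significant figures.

2.515 h

Using Graham's law: t_H₂/t_Ne = √(M_H₂/M_Ne) = √(2.02/20.18) = √0.1001 = 0.3164.
So the time for H₂ is 7.95 × 0.3164 = 2.515 h.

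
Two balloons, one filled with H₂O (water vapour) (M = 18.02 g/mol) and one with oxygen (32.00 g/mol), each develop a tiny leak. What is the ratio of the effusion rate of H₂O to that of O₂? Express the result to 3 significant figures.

Graham's law gives rate_H₂O/rate_O₂ = √(M_O₂/M_H₂O) = √(32.00/18.02) = √1.776 = 1.33.

1.33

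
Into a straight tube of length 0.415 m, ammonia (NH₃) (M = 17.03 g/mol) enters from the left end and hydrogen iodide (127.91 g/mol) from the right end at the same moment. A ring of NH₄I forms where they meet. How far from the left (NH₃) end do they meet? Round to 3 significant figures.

The fronts meet when d_NH₃ + d_HI = L with d_NH₃/d_HI = √(M_HI/M_NH₃) (Graham's law). Here √(M_HI/M_NH₃) = √(127.91/17.03) = 2.741.
With d_NH₃ + d_HI = 0.415 m, d_HI = 0.415/(1 + 2.741) = 0.1109 m.
d_NH₃ = 0.415 − 0.1109 = 0.304 m.

0.304 m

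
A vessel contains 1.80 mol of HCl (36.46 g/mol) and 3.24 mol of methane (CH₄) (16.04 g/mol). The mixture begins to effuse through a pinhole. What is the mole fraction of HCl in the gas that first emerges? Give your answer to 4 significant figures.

Rate_i ∝ x_i/√M_i (Graham's law weighted by mole fraction), so the effusate composition follows n_i/√M_i.
Mole fraction of HCl in the effusate = (n_HCl/√M_HCl) / (n_HCl/√M_HCl + n_CH₄/√M_CH₄)
= (1.80/√36.46) / (1.80/√36.46 + 3.24/√16.04) = 0.2981/(0.2981 + 0.8090) = 0.2693.

0.2693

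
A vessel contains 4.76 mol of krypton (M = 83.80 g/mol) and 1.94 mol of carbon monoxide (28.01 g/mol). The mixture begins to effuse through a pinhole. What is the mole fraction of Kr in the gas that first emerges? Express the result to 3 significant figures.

0.587

The effusion rate of species i is ∝ p_i/√M_i ∝ n_i/√M_i.
Mole fraction of Kr in the effusate = (n_Kr/√M_Kr) / (n_Kr/√M_Kr + n_CO/√M_CO)
= (4.76/√83.80) / (4.76/√83.80 + 1.94/√28.01) = 0.5200/(0.5200 + 0.3666) = 0.587.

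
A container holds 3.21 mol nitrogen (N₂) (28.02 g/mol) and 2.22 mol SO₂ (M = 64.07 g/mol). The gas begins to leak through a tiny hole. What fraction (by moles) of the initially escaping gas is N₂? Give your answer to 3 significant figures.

Rate_i ∝ x_i/√M_i (Graham's law weighted by mole fraction), so the effusate composition follows n_i/√M_i.
x_N₂(eff) = (n_N₂/√M_N₂) / (n_N₂/√M_N₂ + n_SO₂/√M_SO₂)
= (3.21/√28.02) / (3.21/√28.02 + 2.22/√64.07) = 0.6064/(0.6064 + 0.2773) = 0.686.

0.686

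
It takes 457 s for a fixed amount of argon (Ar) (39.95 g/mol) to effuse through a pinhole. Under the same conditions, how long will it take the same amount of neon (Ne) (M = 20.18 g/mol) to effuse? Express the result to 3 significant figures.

Since effusion rate ∝ 1/√M, t_Ne/t_Ar = √(M_Ne/M_Ar) = √(20.18/39.95) = √0.5051 = 0.7107.
So the time for Ne is 457 × 0.7107 = 325 s.

325 s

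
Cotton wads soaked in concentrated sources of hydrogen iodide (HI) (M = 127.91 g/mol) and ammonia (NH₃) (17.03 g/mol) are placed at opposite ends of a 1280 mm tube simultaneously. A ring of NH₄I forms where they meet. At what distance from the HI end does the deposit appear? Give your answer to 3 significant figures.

Distances travelled in equal time are proportional to diffusion rates, so d_HI/d_NH₃ = √(M_NH₃/M_HI) = √(17.03/127.91) = 0.3649.
With d_HI + d_NH₃ = 1280 mm, d_NH₃ = 1280/(1 + 0.3649) = 937.8 mm.
d_HI = 1280 − 937.8 = 342 mm.

342 mm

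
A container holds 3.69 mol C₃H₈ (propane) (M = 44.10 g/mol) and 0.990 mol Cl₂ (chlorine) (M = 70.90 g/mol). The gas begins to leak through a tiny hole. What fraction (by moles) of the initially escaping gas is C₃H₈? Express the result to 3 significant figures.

0.825

Rate_i ∝ x_i/√M_i (Graham's law weighted by mole fraction), so the effusate composition follows n_i/√M_i.
Mole fraction of C₃H₈ in the effusate = (n_C₃H₈/√M_C₃H₈) / (n_C₃H₈/√M_C₃H₈ + n_Cl₂/√M_Cl₂)
= (3.69/√44.10) / (3.69/√44.10 + 0.990/√70.90) = 0.5557/(0.5557 + 0.1176) = 0.825.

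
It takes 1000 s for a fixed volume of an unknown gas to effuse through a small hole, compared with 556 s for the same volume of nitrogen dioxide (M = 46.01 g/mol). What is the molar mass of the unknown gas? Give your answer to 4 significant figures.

Graham's law gives t_X/t_NO₂ = √(M_X/M_NO₂).
1000/556 = 1.799 = √(M_X/46.01)
M_X = 46.01 × 1.799² = 46.01 × 3.235 = 148.8 g/mol

148.8 g/mol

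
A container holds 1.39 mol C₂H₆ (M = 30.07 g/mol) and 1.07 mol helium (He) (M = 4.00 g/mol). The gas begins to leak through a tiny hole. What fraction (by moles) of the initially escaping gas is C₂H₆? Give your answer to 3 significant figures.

Effusion rate of each component ∝ n_i/√M_i (partial pressure × 1/√M).
Mole fraction of C₂H₆ in the effusate = (n_C₂H₆/√M_C₂H₆) / (n_C₂H₆/√M_C₂H₆ + n_He/√M_He)
= (1.39/√30.07) / (1.39/√30.07 + 1.07/√4.00) = 0.2535/(0.2535 + 0.5350) = 0.321.

0.321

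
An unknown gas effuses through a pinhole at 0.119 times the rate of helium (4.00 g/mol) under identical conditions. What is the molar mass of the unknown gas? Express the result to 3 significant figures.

282 g/mol

By Graham's law, rate_X/rate_He = √(M_He/M_X).
0.119 = √(4.00/M_X)
M_X = 4.00 / 0.119² = 4.00 / 0.01416 = 282 g/mol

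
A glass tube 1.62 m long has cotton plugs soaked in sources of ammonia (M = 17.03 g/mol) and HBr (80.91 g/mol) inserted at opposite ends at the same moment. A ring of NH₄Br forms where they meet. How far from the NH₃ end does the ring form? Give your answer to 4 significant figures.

In equal time, each gas travels a distance ∝ its rate ∝ 1/√M, so d_NH₃/d_HBr = √(M_HBr/M_NH₃) = √(80.91/17.03) = 2.180.
With d_NH₃ + d_HBr = 1.62 m, d_HBr = 1.62/(1 + 2.180) = 0.5095 m.
d_NH₃ = 1.62 − 0.5095 = 1.111 m.

1.111 m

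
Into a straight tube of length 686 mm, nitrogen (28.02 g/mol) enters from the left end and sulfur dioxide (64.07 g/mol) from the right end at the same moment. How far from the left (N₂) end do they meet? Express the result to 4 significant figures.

In equal time, each gas travels a distance ∝ its rate ∝ 1/√M, so d_N₂/d_SO₂ = √(M_SO₂/M_N₂) = √(64.07/28.02) = 1.512.
With d_N₂ + d_SO₂ = 686 mm, d_SO₂ = 686/(1 + 1.512) = 273.1 mm.
d_N₂ = 686 − 273.1 = 412.9 mm.

412.9 mm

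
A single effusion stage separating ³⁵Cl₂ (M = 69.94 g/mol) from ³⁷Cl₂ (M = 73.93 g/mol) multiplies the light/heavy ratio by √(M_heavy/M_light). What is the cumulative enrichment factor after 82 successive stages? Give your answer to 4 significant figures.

9.725

Each stage multiplies the ratio by α = √(73.93/69.94), so after 82 stages the overall factor is α^82 = (73.93/69.94)^(82/2).
= 1.05705^41 = 9.725.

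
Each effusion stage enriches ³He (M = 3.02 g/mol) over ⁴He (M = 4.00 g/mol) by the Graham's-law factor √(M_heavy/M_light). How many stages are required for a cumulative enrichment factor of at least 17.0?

Per stage α = (4.00/3.02)^(1/2) = 1.32450^0.5, giving ln α = 0.1405.
Need α^N ≥ 17.0 ⇒ N ≥ ln(17.0) / ln α = 2.833 / 0.1405 = 20.16.
Minimum whole number of stages: N = 21.

21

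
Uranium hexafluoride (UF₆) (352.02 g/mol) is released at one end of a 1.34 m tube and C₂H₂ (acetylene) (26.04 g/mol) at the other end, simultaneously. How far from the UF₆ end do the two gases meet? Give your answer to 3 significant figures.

0.287 m

Graham's law gives d_UF₆/d_C₂H₂ = rate_UF₆/rate_C₂H₂ = √(M_C₂H₂/M_UF₆) = √(26.04/352.02) = 0.2720.
With d_UF₆ + d_C₂H₂ = 1.34 m, d_C₂H₂ = 1.34/(1 + 0.2720) = 1.053 m.
d_UF₆ = 1.34 − 1.053 = 0.287 m.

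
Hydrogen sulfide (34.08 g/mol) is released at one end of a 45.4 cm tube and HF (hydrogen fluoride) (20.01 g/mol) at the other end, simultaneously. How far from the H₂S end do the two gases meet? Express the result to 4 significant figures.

The fronts meet when d_H₂S + d_HF = L with d_H₂S/d_HF = √(M_HF/M_H₂S) (Graham's law). Here √(M_HF/M_H₂S) = √(20.01/34.08) = 0.7663.
With d_H₂S + d_HF = 45.4 cm, d_HF = 45.4/(1 + 0.7663) = 25.70 cm.
d_H₂S = 45.4 − 25.70 = 19.70 cm.

19.70 cm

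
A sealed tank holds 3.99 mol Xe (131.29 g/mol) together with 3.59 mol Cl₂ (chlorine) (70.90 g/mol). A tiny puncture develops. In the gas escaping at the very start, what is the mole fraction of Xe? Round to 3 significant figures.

The effusion rate of species i is ∝ p_i/√M_i ∝ n_i/√M_i.
x_Xe(eff) = (n_Xe/√M_Xe) / (n_Xe/√M_Xe + n_Cl₂/√M_Cl₂)
= (3.99/√131.29) / (3.99/√131.29 + 3.59/√70.90) = 0.3482/(0.3482 + 0.4264) = 0.450.

0.450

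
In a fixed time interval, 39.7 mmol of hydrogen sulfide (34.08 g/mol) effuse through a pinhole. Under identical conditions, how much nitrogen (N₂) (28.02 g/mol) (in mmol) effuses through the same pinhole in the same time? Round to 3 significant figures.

Graham's law gives rate_N₂/rate_H₂S = √(M_H₂S/M_N₂) = √(34.08/28.02) = √1.216 = 1.103.
So the amount for N₂ is 39.7 × 1.103 = 43.8 mmol.

43.8 mmol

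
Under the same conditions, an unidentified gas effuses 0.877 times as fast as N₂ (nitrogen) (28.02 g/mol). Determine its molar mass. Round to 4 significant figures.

From Graham's law, rate_X/rate_N₂ = √(M_N₂/M_X).
0.877 = √(28.02/M_X)
M_X = 28.02 / 0.877² = 28.02 / 0.7691 = 36.43 g/mol

36.43 g/mol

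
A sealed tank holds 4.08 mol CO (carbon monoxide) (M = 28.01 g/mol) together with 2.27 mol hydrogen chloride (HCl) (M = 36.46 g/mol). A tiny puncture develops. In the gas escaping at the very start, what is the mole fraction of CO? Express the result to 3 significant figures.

0.672

Effusion rate of each component ∝ n_i/√M_i (partial pressure × 1/√M).
Mole fraction of CO in the effusate = (n_CO/√M_CO) / (n_CO/√M_CO + n_HCl/√M_HCl)
= (4.08/√28.01) / (4.08/√28.01 + 2.27/√36.46) = 0.7709/(0.7709 + 0.3759) = 0.672.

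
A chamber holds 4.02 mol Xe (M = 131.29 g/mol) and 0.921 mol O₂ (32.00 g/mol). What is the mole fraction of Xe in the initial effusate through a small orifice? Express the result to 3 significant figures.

The effusion rate of species i is ∝ p_i/√M_i ∝ n_i/√M_i.
x_Xe(eff) = (n_Xe/√M_Xe) / (n_Xe/√M_Xe + n_O₂/√M_O₂)
= (4.02/√131.29) / (4.02/√131.29 + 0.921/√32.00) = 0.3508/(0.3508 + 0.1628) = 0.683.

0.683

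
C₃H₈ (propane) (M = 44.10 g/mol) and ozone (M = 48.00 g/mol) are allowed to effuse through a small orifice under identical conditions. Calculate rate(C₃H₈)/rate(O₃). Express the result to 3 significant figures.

1.04

Graham's law gives rate_C₃H₈/rate_O₃ = √(M_O₃/M_C₃H₈) = √(48.00/44.10) = √1.088 = 1.04.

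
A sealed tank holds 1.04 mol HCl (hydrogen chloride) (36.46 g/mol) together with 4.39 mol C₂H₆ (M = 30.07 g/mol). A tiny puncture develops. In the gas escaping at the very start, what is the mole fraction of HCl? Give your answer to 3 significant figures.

0.177

Each component's effusion rate ∝ (its partial pressure)·(1/√M) ∝ n_i/√M_i.
So x_HCl in the escaping gas = (n_HCl/√M_HCl) / Σ(n_i/√M_i)
= (1.04/√36.46) / (1.04/√36.46 + 4.39/√30.07) = 0.1722/(0.1722 + 0.8006) = 0.177.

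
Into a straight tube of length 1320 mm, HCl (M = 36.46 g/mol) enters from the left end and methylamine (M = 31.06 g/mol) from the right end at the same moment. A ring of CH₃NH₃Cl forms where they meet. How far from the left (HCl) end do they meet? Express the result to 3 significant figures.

Distances travelled in equal time are proportional to diffusion rates, so d_HCl/d_CH₃NH₂ = √(M_CH₃NH₂/M_HCl) = √(31.06/36.46) = 0.9230.
With d_HCl + d_CH₃NH₂ = 1320 mm, d_CH₃NH₂ = 1320/(1 + 0.9230) = 686.4 mm.
d_HCl = 1320 − 686.4 = 634 mm.

634 mm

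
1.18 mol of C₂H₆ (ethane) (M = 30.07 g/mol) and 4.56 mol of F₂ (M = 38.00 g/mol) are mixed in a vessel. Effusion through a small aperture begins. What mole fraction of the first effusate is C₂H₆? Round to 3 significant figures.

0.225

Effusion rate of each component ∝ n_i/√M_i (partial pressure × 1/√M).
Mole fraction of C₂H₆ in the effusate = (n_C₂H₆/√M_C₂H₆) / (n_C₂H₆/√M_C₂H₆ + n_F₂/√M_F₂)
= (1.18/√30.07) / (1.18/√30.07 + 4.56/√38.00) = 0.2152/(0.2152 + 0.7397) = 0.225.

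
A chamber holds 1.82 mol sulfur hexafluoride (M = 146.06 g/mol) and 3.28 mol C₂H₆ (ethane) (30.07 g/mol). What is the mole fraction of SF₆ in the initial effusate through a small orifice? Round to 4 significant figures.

0.2011

Rate_i ∝ x_i/√M_i (Graham's law weighted by mole fraction), so the effusate composition follows n_i/√M_i.
x_SF₆(eff) = (n_SF₆/√M_SF₆) / (n_SF₆/√M_SF₆ + n_C₂H₆/√M_C₂H₆)
= (1.82/√146.06) / (1.82/√146.06 + 3.28/√30.07) = 0.1506/(0.1506 + 0.5981) = 0.2011.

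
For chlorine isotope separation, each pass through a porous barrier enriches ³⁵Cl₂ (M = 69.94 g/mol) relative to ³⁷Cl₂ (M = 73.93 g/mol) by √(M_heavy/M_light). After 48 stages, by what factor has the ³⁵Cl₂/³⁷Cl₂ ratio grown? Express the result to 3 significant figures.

The single-stage factor is √(M_heavy/M_light), so 48 stages give [√(73.93/69.94)]^48 = (73.93/69.94)^(48/2).
= 1.05705^24 = 3.79.

3.79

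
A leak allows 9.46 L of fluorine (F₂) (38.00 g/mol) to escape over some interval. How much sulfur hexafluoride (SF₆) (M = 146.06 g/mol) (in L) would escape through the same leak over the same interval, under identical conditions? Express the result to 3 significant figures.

Since effusion rate ∝ 1/√M, rate_SF₆/rate_F₂ = √(M_F₂/M_SF₆) = √(38.00/146.06) = √0.2602 = 0.5101.
So the volume for SF₆ is 9.46 × 0.5101 = 4.83 L.

4.83 L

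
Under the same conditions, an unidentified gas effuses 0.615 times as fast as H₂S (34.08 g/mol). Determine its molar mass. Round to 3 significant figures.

90.1 g/mol

By Graham's law, rate_X/rate_H₂S = √(M_H₂S/M_X).
0.615 = √(34.08/M_X)
M_X = 34.08 / 0.615² = 34.08 / 0.3782 = 90.1 g/mol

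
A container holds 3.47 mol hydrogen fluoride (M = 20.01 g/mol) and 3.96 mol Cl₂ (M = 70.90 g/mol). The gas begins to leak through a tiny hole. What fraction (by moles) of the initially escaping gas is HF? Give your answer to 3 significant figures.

0.623

Rate_i ∝ x_i/√M_i (Graham's law weighted by mole fraction), so the effusate composition follows n_i/√M_i.
Mole fraction of HF in the effusate = (n_HF/√M_HF) / (n_HF/√M_HF + n_Cl₂/√M_Cl₂)
= (3.47/√20.01) / (3.47/√20.01 + 3.96/√70.90) = 0.7757/(0.7757 + 0.4703) = 0.623.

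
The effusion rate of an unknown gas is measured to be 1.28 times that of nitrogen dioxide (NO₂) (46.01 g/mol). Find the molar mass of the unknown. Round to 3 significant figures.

From Graham's law, rate_X/rate_NO₂ = √(M_NO₂/M_X).
1.28 = √(46.01/M_X)
M_X = 46.01 / 1.28² = 46.01 / 1.638 = 28.1 g/mol

28.1 g/mol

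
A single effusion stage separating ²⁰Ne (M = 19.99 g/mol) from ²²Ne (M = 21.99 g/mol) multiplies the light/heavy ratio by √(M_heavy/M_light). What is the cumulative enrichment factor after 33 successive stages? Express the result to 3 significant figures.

Overall factor = α^33 with α = √(21.99/19.99), i.e. (21.99/19.99)^(33/2).
= 1.10005^(33/2) = 4.82.

4.82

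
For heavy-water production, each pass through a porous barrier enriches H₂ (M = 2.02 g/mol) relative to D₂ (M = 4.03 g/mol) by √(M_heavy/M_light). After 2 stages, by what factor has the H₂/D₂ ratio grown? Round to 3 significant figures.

The single-stage factor is √(M_heavy/M_light), so 2 stages give [√(4.03/2.02)]^2 = (4.03/2.02)^(2/2).
= 1.99505^1 = 2.00.

2.00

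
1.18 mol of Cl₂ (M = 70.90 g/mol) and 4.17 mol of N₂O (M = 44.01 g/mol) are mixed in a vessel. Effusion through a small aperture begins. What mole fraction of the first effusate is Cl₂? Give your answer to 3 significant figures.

Effusion rate of each component ∝ n_i/√M_i (partial pressure × 1/√M).
Mole fraction of Cl₂ in the effusate = (n_Cl₂/√M_Cl₂) / (n_Cl₂/√M_Cl₂ + n_N₂O/√M_N₂O)
= (1.18/√70.90) / (1.18/√70.90 + 4.17/√44.01) = 0.1401/(0.1401 + 0.6286) = 0.182.

0.182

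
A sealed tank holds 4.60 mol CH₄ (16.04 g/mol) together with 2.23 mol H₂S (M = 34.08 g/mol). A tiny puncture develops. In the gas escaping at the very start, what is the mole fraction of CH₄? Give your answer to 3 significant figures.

0.750

Effusion rate of each component ∝ n_i/√M_i (partial pressure × 1/√M).
So x_CH₄ in the escaping gas = (n_CH₄/√M_CH₄) / Σ(n_i/√M_i)
= (4.60/√16.04) / (4.60/√16.04 + 2.23/√34.08) = 1.149/(1.149 + 0.3820) = 0.750.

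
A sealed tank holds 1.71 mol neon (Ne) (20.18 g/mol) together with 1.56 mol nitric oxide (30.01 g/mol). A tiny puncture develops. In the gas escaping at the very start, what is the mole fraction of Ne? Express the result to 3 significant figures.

Effusion rate of each component ∝ n_i/√M_i (partial pressure × 1/√M).
Mole fraction of Ne in the effusate = (n_Ne/√M_Ne) / (n_Ne/√M_Ne + n_NO/√M_NO)
= (1.71/√20.18) / (1.71/√20.18 + 1.56/√30.01) = 0.3807/(0.3807 + 0.2848) = 0.572.

0.572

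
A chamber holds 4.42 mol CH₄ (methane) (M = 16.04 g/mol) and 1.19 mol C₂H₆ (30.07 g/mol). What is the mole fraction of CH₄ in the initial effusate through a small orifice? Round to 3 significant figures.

0.836

The effusion rate of species i is ∝ p_i/√M_i ∝ n_i/√M_i.
So x_CH₄ in the escaping gas = (n_CH₄/√M_CH₄) / Σ(n_i/√M_i)
= (4.42/√16.04) / (4.42/√16.04 + 1.19/√30.07) = 1.104/(1.104 + 0.2170) = 0.836.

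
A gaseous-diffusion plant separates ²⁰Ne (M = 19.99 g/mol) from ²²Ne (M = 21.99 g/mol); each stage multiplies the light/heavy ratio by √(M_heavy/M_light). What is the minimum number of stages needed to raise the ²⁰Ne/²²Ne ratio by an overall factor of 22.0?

65

Single-stage factor α = √(21.99/19.99), so ln α = ½ ln(1.10005) = 0.04768.
Need α^N ≥ 22.0 ⇒ N ≥ ln(22.0) / ln α = 3.091 / 0.04768 = 64.83.
Minimum whole number of stages: N = 65.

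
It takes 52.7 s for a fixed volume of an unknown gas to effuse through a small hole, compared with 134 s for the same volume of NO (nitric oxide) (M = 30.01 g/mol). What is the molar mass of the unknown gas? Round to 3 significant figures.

4.64 g/mol

Graham's law gives t_X/t_NO = √(M_X/M_NO).
52.7/134 = 0.3933 = √(M_X/30.01)
M_X = 30.01 × 0.3933² = 30.01 × 0.1547 = 4.64 g/mol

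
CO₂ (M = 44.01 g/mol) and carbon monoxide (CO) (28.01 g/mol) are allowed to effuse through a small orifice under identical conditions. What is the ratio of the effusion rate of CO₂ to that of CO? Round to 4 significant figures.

From Graham's law, rate_CO₂/rate_CO = √(M_CO/M_CO₂) = √(28.01/44.01) = √0.6364 = 0.7978.

0.7978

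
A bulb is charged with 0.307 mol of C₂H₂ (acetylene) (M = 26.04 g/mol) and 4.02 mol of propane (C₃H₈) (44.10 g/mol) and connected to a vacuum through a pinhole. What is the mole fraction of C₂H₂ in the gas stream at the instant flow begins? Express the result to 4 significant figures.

Effusion rate of each component ∝ n_i/√M_i (partial pressure × 1/√M).
So x_C₂H₂ in the escaping gas = (n_C₂H₂/√M_C₂H₂) / Σ(n_i/√M_i)
= (0.307/√26.04) / (0.307/√26.04 + 4.02/√44.10) = 0.06016/(0.06016 + 0.6054) = 0.09040.

0.09040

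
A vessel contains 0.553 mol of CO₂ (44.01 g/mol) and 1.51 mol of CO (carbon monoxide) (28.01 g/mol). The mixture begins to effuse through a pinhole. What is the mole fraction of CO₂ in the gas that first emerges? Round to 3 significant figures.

Rate_i ∝ x_i/√M_i (Graham's law weighted by mole fraction), so the effusate composition follows n_i/√M_i.
x_CO₂(eff) = (n_CO₂/√M_CO₂) / (n_CO₂/√M_CO₂ + n_CO/√M_CO)
= (0.553/√44.01) / (0.553/√44.01 + 1.51/√28.01) = 0.08336/(0.08336 + 0.2853) = 0.226.

0.226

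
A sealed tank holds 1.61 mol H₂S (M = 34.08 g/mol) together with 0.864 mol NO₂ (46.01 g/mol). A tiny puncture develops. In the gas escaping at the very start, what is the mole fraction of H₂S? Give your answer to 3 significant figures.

Effusion rate of each component ∝ n_i/√M_i (partial pressure × 1/√M).
x_H₂S(eff) = (n_H₂S/√M_H₂S) / (n_H₂S/√M_H₂S + n_NO₂/√M_NO₂)
= (1.61/√34.08) / (1.61/√34.08 + 0.864/√46.01) = 0.2758/(0.2758 + 0.1274) = 0.684.

0.684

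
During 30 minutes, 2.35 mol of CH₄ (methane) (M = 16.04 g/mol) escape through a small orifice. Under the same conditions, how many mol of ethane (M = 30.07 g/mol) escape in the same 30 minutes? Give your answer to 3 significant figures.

Graham's law gives rate_C₂H₆/rate_CH₄ = √(M_CH₄/M_C₂H₆) = √(16.04/30.07) = √0.5334 = 0.7304.
So the amount for C₂H₆ is 2.35 × 0.7304 = 1.72 mol.

1.72 mol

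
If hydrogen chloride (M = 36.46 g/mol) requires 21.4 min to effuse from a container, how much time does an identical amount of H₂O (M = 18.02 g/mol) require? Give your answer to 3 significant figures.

By Graham's law, t_H₂O/t_HCl = √(M_H₂O/M_HCl) = √(18.02/36.46) = √0.4942 = 0.7030.
So the time for H₂O is 21.4 × 0.7030 = 15.0 min.

15.0 min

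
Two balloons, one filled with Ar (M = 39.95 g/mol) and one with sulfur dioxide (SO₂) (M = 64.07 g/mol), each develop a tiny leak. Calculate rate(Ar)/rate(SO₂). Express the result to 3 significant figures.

By Graham's law, rate_Ar/rate_SO₂ = √(M_SO₂/M_Ar) = √(64.07/39.95) = √1.604 = 1.27.

1.27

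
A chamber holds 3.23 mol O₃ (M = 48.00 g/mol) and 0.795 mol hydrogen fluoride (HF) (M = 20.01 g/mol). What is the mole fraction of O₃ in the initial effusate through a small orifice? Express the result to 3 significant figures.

Effusion rate of each component ∝ n_i/√M_i (partial pressure × 1/√M).
So x_O₃ in the escaping gas = (n_O₃/√M_O₃) / Σ(n_i/√M_i)
= (3.23/√48.00) / (3.23/√48.00 + 0.795/√20.01) = 0.4662/(0.4662 + 0.1777) = 0.724.

0.724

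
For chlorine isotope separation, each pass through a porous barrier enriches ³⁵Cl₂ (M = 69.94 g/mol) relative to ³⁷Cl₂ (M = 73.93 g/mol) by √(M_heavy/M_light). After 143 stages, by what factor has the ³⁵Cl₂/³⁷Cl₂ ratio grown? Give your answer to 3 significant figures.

Each stage multiplies the ratio by α = √(73.93/69.94), so after 143 stages the overall factor is α^143 = (73.93/69.94)^(143/2).
= 1.05705^(143/2) = 52.8.

52.8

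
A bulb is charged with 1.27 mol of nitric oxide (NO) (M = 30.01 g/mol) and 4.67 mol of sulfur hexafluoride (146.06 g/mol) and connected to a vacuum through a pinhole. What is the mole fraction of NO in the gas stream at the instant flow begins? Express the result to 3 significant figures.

Effusion rate of each component ∝ n_i/√M_i (partial pressure × 1/√M).
x_NO(eff) = (n_NO/√M_NO) / (n_NO/√M_NO + n_SF₆/√M_SF₆)
= (1.27/√30.01) / (1.27/√30.01 + 4.67/√146.06) = 0.2318/(0.2318 + 0.3864) = 0.375.

0.375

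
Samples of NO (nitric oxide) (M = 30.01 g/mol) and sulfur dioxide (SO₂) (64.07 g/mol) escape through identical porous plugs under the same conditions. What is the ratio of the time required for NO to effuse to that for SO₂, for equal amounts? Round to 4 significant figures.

0.6844

Graham's law gives t_NO/t_SO₂ = √(M_NO/M_SO₂) = √(30.01/64.07) = √0.4684 = 0.6844.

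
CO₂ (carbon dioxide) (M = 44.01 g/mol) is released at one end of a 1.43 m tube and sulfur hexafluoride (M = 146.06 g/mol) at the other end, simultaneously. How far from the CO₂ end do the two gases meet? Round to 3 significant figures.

Distances travelled in equal time are proportional to diffusion rates, so d_CO₂/d_SF₆ = √(M_SF₆/M_CO₂) = √(146.06/44.01) = 1.822.
With d_CO₂ + d_SF₆ = 1.43 m, d_SF₆ = 1.43/(1 + 1.822) = 0.5068 m.
d_CO₂ = 1.43 − 0.5068 = 0.923 m.

0.923 m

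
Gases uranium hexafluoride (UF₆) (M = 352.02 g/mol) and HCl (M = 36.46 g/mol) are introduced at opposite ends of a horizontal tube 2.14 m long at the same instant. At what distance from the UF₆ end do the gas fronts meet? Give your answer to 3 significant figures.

0.521 m

Graham's law gives d_UF₆/d_HCl = rate_UF₆/rate_HCl = √(M_HCl/M_UF₆) = √(36.46/352.02) = 0.3218.
With d_UF₆ + d_HCl = 2.14 m, d_HCl = 2.14/(1 + 0.3218) = 1.619 m.
d_UF₆ = 2.14 − 1.619 = 0.521 m.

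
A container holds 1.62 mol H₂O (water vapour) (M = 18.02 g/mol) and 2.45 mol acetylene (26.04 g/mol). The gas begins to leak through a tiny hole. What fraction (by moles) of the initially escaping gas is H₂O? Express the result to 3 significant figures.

0.443

The effusion rate of species i is ∝ p_i/√M_i ∝ n_i/√M_i.
Mole fraction of H₂O in the effusate = (n_H₂O/√M_H₂O) / (n_H₂O/√M_H₂O + n_C₂H₂/√M_C₂H₂)
= (1.62/√18.02) / (1.62/√18.02 + 2.45/√26.04) = 0.3816/(0.3816 + 0.4801) = 0.443.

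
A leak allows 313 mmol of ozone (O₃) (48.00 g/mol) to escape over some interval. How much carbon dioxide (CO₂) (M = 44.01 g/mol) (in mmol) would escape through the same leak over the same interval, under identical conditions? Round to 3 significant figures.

Graham's law gives rate_CO₂/rate_O₃ = √(M_O₃/M_CO₂) = √(48.00/44.01) = √1.091 = 1.044.
So the amount for CO₂ is 313 × 1.044 = 327 mmol.

327 mmol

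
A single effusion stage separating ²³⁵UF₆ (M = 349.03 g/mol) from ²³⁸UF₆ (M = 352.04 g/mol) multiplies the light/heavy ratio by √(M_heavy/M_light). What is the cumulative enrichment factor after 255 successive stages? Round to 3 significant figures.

Each stage multiplies the ratio by α = √(352.04/349.03), so after 255 stages the overall factor is α^255 = (352.04/349.03)^(255/2).
= 1.00862^(255/2) = 2.99.

2.99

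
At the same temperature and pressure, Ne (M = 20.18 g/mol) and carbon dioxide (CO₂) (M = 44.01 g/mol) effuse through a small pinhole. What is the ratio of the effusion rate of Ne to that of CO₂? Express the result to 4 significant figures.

1.477

From Graham's law, rate_Ne/rate_CO₂ = √(M_CO₂/M_Ne) = √(44.01/20.18) = √2.181 = 1.477.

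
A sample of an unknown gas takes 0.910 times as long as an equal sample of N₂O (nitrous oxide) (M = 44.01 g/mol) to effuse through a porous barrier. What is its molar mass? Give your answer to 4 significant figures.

36.44 g/mol

Using Graham's law: t_X/t_N₂O = √(M_X/M_N₂O).
0.910 = √(M_X/44.01)
M_X = 44.01 × 0.910² = 44.01 × 0.8281 = 36.44 g/mol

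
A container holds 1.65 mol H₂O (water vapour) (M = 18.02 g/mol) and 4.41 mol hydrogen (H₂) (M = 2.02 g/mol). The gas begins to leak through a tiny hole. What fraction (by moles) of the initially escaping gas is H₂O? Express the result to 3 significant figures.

0.111

Each component's effusion rate ∝ (its partial pressure)·(1/√M) ∝ n_i/√M_i.
So x_H₂O in the escaping gas = (n_H₂O/√M_H₂O) / Σ(n_i/√M_i)
= (1.65/√18.02) / (1.65/√18.02 + 4.41/√2.02) = 0.3887/(0.3887 + 3.103) = 0.111.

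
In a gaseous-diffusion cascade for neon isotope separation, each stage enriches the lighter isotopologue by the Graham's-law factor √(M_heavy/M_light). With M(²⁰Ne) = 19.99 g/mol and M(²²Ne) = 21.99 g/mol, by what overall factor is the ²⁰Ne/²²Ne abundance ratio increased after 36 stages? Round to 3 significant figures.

Each stage multiplies the ratio by α = √(21.99/19.99), so after 36 stages the overall factor is α^36 = (21.99/19.99)^(36/2).
= 1.10005^18 = 5.56.

5.56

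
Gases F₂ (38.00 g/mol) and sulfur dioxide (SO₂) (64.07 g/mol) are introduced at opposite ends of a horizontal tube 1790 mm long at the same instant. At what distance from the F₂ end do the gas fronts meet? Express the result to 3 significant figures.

1010 mm

Graham's law gives d_F₂/d_SO₂ = rate_F₂/rate_SO₂ = √(M_SO₂/M_F₂) = √(64.07/38.00) = 1.298.
With d_F₂ + d_SO₂ = 1790 mm, d_SO₂ = 1790/(1 + 1.298) = 778.8 mm.
d_F₂ = 1790 − 778.8 = 1010 mm.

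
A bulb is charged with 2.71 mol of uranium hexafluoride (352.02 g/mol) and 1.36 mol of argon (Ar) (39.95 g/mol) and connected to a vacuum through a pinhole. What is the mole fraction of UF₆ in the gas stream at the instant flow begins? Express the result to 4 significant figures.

Rate_i ∝ x_i/√M_i (Graham's law weighted by mole fraction), so the effusate composition follows n_i/√M_i.
So x_UF₆ in the escaping gas = (n_UF₆/√M_UF₆) / Σ(n_i/√M_i)
= (2.71/√352.02) / (2.71/√352.02 + 1.36/√39.95) = 0.1444/(0.1444 + 0.2152) = 0.4017.

0.4017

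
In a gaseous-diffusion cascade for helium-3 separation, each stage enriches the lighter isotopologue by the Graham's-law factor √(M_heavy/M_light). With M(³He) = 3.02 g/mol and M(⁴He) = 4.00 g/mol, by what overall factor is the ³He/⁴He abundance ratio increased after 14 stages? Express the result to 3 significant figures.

7.15

Overall factor = α^14 with α = √(4.00/3.02), i.e. (4.00/3.02)^(14/2).
= 1.32450^7 = 7.15.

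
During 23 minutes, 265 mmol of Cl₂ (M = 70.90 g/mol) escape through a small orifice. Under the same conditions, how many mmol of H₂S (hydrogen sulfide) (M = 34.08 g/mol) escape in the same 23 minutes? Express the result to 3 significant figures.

Since effusion rate ∝ 1/√M, rate_H₂S/rate_Cl₂ = √(M_Cl₂/M_H₂S) = √(70.90/34.08) = √2.080 = 1.442.
So the amount for H₂S is 265 × 1.442 = 382 mmol.

382 mmol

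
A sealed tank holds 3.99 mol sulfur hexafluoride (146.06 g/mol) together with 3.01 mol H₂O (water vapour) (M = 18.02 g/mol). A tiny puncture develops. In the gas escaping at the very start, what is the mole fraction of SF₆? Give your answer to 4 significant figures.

0.3177

The effusion rate of species i is ∝ p_i/√M_i ∝ n_i/√M_i.
x_SF₆(eff) = (n_SF₆/√M_SF₆) / (n_SF₆/√M_SF₆ + n_H₂O/√M_H₂O)
= (3.99/√146.06) / (3.99/√146.06 + 3.01/√18.02) = 0.3301/(0.3301 + 0.7091) = 0.3177.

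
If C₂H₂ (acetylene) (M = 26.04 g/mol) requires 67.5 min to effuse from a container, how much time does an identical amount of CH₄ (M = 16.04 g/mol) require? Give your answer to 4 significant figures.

By Graham's law, t_CH₄/t_C₂H₂ = √(M_CH₄/M_C₂H₂) = √(16.04/26.04) = √0.6160 = 0.7848.
So the time for CH₄ is 67.5 × 0.7848 = 52.98 min.

52.98 min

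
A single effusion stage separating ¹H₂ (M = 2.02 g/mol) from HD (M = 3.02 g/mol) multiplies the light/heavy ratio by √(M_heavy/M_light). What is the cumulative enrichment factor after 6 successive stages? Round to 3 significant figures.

3.34

Each stage multiplies the ratio by α = √(3.02/2.02), so after 6 stages the overall factor is α^6 = (3.02/2.02)^(6/2).
= 1.49505^3 = 3.34.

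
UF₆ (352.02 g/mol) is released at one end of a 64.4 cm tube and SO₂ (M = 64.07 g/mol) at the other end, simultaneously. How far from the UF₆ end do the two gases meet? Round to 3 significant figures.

19.3 cm

Graham's law gives d_UF₆/d_SO₂ = rate_UF₆/rate_SO₂ = √(M_SO₂/M_UF₆) = √(64.07/352.02) = 0.4266.
With d_UF₆ + d_SO₂ = 64.4 cm, d_SO₂ = 64.4/(1 + 0.4266) = 45.14 cm.
d_UF₆ = 64.4 − 45.14 = 19.3 cm.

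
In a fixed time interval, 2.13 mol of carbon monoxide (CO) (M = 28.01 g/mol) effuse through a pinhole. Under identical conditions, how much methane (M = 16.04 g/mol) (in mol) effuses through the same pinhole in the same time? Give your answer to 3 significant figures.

2.81 mol

By Graham's law, rate_CH₄/rate_CO = √(M_CO/M_CH₄) = √(28.01/16.04) = √1.746 = 1.321.
So the amount for CH₄ is 2.13 × 1.321 = 2.81 mol.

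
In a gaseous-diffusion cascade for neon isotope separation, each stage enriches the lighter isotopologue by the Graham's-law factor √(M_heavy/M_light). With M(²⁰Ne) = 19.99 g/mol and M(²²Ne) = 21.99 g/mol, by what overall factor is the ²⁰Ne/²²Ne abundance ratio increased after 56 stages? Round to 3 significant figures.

Each stage multiplies the ratio by α = √(21.99/19.99), so after 56 stages the overall factor is α^56 = (21.99/19.99)^(56/2).
= 1.10005^28 = 14.4.

14.4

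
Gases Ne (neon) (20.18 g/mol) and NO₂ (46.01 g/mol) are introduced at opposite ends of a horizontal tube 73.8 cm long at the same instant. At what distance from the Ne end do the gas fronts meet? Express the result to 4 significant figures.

Distances travelled in equal time are proportional to diffusion rates, so d_Ne/d_NO₂ = √(M_NO₂/M_Ne) = √(46.01/20.18) = 1.510.
With d_Ne + d_NO₂ = 73.8 cm, d_NO₂ = 73.8/(1 + 1.510) = 29.40 cm.
d_Ne = 73.8 − 29.40 = 44.40 cm.

44.40 cm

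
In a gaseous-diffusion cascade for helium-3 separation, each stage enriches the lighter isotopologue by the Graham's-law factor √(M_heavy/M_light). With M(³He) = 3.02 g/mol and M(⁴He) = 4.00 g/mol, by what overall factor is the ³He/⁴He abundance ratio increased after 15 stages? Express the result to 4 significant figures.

8.230

After 15 stages the ratio has grown by (√(4.00/3.02))^15 = (4.00/3.02)^(15/2).
= 1.32450^(15/2) = 8.230.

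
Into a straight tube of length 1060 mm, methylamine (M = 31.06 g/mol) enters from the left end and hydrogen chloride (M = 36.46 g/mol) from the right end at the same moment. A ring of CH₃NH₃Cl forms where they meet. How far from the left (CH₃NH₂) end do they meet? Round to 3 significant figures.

551 mm

The fronts meet when d_CH₃NH₂ + d_HCl = L with d_CH₃NH₂/d_HCl = √(M_HCl/M_CH₃NH₂) (Graham's law). Here √(M_HCl/M_CH₃NH₂) = √(36.46/31.06) = 1.083.
With d_CH₃NH₂ + d_HCl = 1060 mm, d_HCl = 1060/(1 + 1.083) = 508.8 mm.
d_CH₃NH₂ = 1060 − 508.8 = 551 mm.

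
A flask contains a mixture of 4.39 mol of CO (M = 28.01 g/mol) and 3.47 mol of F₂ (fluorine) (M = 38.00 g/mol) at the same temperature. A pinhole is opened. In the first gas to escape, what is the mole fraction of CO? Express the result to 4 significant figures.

0.5957

Each component's effusion rate ∝ (its partial pressure)·(1/√M) ∝ n_i/√M_i.
Mole fraction of CO in the effusate = (n_CO/√M_CO) / (n_CO/√M_CO + n_F₂/√M_F₂)
= (4.39/√28.01) / (4.39/√28.01 + 3.47/√38.00) = 0.8295/(0.8295 + 0.5629) = 0.5957.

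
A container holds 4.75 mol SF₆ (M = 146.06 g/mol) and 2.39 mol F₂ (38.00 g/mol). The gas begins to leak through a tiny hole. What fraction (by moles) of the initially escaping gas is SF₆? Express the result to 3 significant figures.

Rate_i ∝ x_i/√M_i (Graham's law weighted by mole fraction), so the effusate composition follows n_i/√M_i.
So x_SF₆ in the escaping gas = (n_SF₆/√M_SF₆) / Σ(n_i/√M_i)
= (4.75/√146.06) / (4.75/√146.06 + 2.39/√38.00) = 0.3930/(0.3930 + 0.3877) = 0.503.

0.503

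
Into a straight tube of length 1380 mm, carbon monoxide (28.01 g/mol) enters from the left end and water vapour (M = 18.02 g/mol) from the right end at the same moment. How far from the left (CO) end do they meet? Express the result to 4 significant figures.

614.2 mm

Graham's law gives d_CO/d_H₂O = rate_CO/rate_H₂O = √(M_H₂O/M_CO) = √(18.02/28.01) = 0.8021.
With d_CO + d_H₂O = 1380 mm, d_H₂O = 1380/(1 + 0.8021) = 765.8 mm.
d_CO = 1380 − 765.8 = 614.2 mm.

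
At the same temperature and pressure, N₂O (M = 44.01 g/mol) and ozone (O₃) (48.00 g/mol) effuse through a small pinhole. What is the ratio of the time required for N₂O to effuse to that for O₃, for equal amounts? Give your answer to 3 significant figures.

Since effusion rate ∝ 1/√M, t_N₂O/t_O₃ = √(M_N₂O/M_O₃) = √(44.01/48.00) = √0.9169 = 0.958.

0.958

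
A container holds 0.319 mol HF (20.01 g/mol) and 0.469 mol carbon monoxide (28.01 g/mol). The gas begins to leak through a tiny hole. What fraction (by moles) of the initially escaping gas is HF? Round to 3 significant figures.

Each component's effusion rate ∝ (its partial pressure)·(1/√M) ∝ n_i/√M_i.
Mole fraction of HF in the effusate = (n_HF/√M_HF) / (n_HF/√M_HF + n_CO/√M_CO)
= (0.319/√20.01) / (0.319/√20.01 + 0.469/√28.01) = 0.07131/(0.07131 + 0.08862) = 0.446.

0.446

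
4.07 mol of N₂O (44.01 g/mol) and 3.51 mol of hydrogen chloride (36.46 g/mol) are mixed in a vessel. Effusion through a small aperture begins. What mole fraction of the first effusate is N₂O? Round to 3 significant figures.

The effusion rate of species i is ∝ p_i/√M_i ∝ n_i/√M_i.
Mole fraction of N₂O in the effusate = (n_N₂O/√M_N₂O) / (n_N₂O/√M_N₂O + n_HCl/√M_HCl)
= (4.07/√44.01) / (4.07/√44.01 + 3.51/√36.46) = 0.6135/(0.6135 + 0.5813) = 0.513.

0.513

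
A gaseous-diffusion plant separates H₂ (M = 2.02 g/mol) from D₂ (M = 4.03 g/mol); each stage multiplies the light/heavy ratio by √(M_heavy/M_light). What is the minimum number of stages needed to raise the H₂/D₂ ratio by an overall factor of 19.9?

Per stage α = (4.03/2.02)^(1/2) = 1.99505^0.5, giving ln α = 0.3453.
Need α^N ≥ 19.9 ⇒ N ≥ ln(19.9) / ln α = 2.991 / 0.3453 = 8.66.
Minimum whole number of stages: N = 9.

9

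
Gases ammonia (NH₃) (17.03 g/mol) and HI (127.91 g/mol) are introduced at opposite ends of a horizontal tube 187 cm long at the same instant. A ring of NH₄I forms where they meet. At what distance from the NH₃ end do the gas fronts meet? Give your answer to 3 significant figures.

137 cm

Graham's law gives d_NH₃/d_HI = rate_NH₃/rate_HI = √(M_HI/M_NH₃) = √(127.91/17.03) = 2.741.
With d_NH₃ + d_HI = 187 cm, d_HI = 187/(1 + 2.741) = 49.99 cm.
d_NH₃ = 187 − 49.99 = 137 cm.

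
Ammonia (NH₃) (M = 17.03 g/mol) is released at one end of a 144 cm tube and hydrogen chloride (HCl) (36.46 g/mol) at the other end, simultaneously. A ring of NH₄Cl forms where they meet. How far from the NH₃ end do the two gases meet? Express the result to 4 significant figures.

85.54 cm

Graham's law gives d_NH₃/d_HCl = rate_NH₃/rate_HCl = √(M_HCl/M_NH₃) = √(36.46/17.03) = 1.463.
With d_NH₃ + d_HCl = 144 cm, d_HCl = 144/(1 + 1.463) = 58.46 cm.
d_NH₃ = 144 − 58.46 = 85.54 cm.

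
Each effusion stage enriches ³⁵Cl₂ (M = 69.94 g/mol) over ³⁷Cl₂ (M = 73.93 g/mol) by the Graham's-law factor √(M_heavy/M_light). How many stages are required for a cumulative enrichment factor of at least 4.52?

55

Single-stage factor α = √(73.93/69.94), so ln α = ½ ln(1.05705) = 0.02774.
Need α^N ≥ 4.52 ⇒ N ≥ ln(4.52) / ln α = 1.509 / 0.02774 = 54.38.
So at least 55 stages are needed.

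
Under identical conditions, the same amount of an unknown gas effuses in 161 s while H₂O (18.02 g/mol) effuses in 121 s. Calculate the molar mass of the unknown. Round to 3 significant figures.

31.9 g/mol

Graham's law gives t_X/t_H₂O = √(M_X/M_H₂O).
161/121 = 1.331 = √(M_X/18.02)
M_X = 18.02 × 1.331² = 18.02 × 1.770 = 31.9 g/mol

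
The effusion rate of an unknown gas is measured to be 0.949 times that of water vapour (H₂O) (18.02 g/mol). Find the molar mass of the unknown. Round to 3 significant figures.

20.0 g/mol

Graham's law gives rate_X/rate_H₂O = √(M_H₂O/M_X).
0.949 = √(18.02/M_X)
M_X = 18.02 / 0.949² = 18.02 / 0.9006 = 20.0 g/mol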